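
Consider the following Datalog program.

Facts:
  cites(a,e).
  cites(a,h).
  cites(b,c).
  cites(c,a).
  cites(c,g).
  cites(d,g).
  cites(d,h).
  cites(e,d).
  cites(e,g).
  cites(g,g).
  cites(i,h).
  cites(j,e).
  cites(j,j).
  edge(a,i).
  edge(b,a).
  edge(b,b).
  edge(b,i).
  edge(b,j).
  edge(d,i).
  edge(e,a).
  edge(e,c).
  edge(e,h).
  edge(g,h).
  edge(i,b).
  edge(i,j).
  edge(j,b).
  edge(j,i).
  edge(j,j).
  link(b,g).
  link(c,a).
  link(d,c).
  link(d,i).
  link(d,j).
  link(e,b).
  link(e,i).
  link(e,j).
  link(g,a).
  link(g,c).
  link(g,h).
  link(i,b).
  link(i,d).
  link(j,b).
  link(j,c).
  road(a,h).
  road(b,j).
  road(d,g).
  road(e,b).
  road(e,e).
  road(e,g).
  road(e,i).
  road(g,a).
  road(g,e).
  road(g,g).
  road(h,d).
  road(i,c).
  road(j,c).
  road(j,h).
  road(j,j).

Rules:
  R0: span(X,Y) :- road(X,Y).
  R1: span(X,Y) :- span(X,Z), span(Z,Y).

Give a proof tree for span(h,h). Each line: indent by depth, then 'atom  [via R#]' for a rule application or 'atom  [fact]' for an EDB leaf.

round 1: derive span(a,h) via R0 from road(a,h)
round 1: derive span(b,j) via R0 from road(b,j)
round 1: derive span(d,g) via R0 from road(d,g)
round 1: derive span(e,b) via R0 from road(e,b)
round 1: derive span(e,e) via R0 from road(e,e)
round 1: derive span(e,g) via R0 from road(e,g)
round 1: derive span(e,i) via R0 from road(e,i)
round 1: derive span(g,a) via R0 from road(g,a)
round 1: derive span(g,e) via R0 from road(g,e)
round 1: derive span(g,g) via R0 from road(g,g)
round 1: derive span(h,d) via R0 from road(h,d)
round 1: derive span(i,c) via R0 from road(i,c)
round 1: derive span(j,c) via R0 from road(j,c)
round 1: derive span(j,h) via R0 from road(j,h)
round 1: derive span(j,j) via R0 from road(j,j)
round 2: derive span(a,d) via R1 from span(a,h), span(h,d)
round 2: derive span(b,c) via R1 from span(b,j), span(j,c)
round 2: derive span(b,h) via R1 from span(b,j), span(j,h)
round 2: derive span(d,a) via R1 from span(d,g), span(g,a)
round 2: derive span(d,e) via R1 from span(d,g), span(g,e)
round 2: derive span(e,a) via R1 from span(e,g), span(g,a)
round 2: derive span(e,c) via R1 from span(e,i), span(i,c)
round 2: derive span(e,j) via R1 from span(e,b), span(b,j)
round 2: derive span(g,b) via R1 from span(g,e), span(e,b)
round 2: derive span(g,h) via R1 from span(g,a), span(a,h)
round 2: derive span(g,i) via R1 from span(g,e), span(e,i)
round 2: derive span(h,g) via R1 from span(h,d), span(d,g)
round 2: derive span(j,d) via R1 from span(j,h), span(h,d)
round 3: derive span(a,a) via R1 from span(a,d), span(d,a)
round 3: derive span(a,e) via R1 from span(a,d), span(d,e)
round 3: derive span(a,g) via R1 from span(a,d), span(d,g)
round 3: derive span(b,d) via R1 from span(b,h), span(h,d)
round 3: derive span(b,g) via R1 from span(b,h), span(h,g)
round 3: derive span(d,b) via R1 from span(d,e), span(e,b)
round 3: derive span(d,c) via R1 from span(d,e), span(e,c)
round 3: derive span(d,d) via R1 from span(d,a), span(a,d)
round 3: derive span(d,h) via R1 from span(d,a), span(a,h)
round 3: derive span(d,i) via R1 from span(d,e), span(e,i)
round 3: derive span(d,j) via R1 from span(d,e), span(e,j)
round 3: derive span(e,d) via R1 from span(e,a), span(a,d)
round 3: derive span(e,h) via R1 from span(e,a), span(a,h)
round 3: derive span(g,c) via R1 from span(g,b), span(b,c)
round 3: derive span(g,d) via R1 from span(g,a), span(a,d)
round 3: derive span(g,j) via R1 from span(g,b), span(b,j)
round 3: derive span(h,a) via R1 from span(h,d), span(d,a)
round 3: derive span(h,b) via R1 from span(h,g), span(g,b)
round 3: derive span(h,e) via R1 from span(h,d), span(d,e)
round 3: derive span(h,h) via R1 from span(h,g), span(g,h)
round 3: derive span(h,i) via R1 from span(h,g), span(g,i)
round 3: derive span(j,a) via R1 from span(j,d), span(d,a)
round 3: derive span(j,e) via R1 from span(j,d), span(d,e)
round 3: derive span(j,g) via R1 from span(j,d), span(d,g)
round 4: derive span(a,b) via R1 from span(a,d), span(d,b)
round 4: derive span(a,c) via R1 from span(a,d), span(d,c)
round 4: derive span(a,i) via R1 from span(a,d), span(d,i)
round 4: derive span(a,j) via R1 from span(a,d), span(d,j)
round 4: derive span(b,a) via R1 from span(b,d), span(d,a)
round 4: derive span(b,b) via R1 from span(b,d), span(d,b)
round 4: derive span(b,e) via R1 from span(b,d), span(d,e)
round 4: derive span(b,i) via R1 from span(b,d), span(d,i)
round 4: derive span(h,c) via R1 from span(h,b), span(b,c)
round 4: derive span(h,j) via R1 from span(h,b), span(b,j)
round 4: derive span(j,b) via R1 from span(j,d), span(d,b)
round 4: derive span(j,i) via R1 from span(j,d), span(d,i)

span(h,h)  [via R1]
  span(h,g)  [via R1]
    span(h,d)  [via R0]
      road(h,d)  [fact]
    span(d,g)  [via R0]
      road(d,g)  [fact]
  span(g,h)  [via R1]
    span(g,a)  [via R0]
      road(g,a)  [fact]
    span(a,h)  [via R0]
      road(a,h)  [fact]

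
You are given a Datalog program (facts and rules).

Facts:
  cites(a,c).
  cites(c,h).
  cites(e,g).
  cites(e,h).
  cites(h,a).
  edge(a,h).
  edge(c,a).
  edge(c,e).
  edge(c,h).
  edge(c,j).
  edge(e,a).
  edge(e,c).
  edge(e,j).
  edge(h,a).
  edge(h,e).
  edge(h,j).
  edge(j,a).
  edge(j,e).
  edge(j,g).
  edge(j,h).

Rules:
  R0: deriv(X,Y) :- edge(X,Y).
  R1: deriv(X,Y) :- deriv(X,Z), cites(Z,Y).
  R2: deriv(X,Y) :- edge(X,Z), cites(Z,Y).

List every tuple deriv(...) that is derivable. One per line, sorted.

deriv(a,a)
deriv(a,c)
deriv(a,h)
deriv(c,a)
deriv(c,c)
deriv(c,e)
deriv(c,g)
deriv(c,h)
deriv(c,j)
deriv(e,a)
deriv(e,c)
deriv(e,h)
deriv(e,j)
deriv(h,a)
deriv(h,c)
deriv(h,e)
deriv(h,g)
deriv(h,h)
deriv(h,j)
deriv(j,a)
deriv(j,c)
deriv(j,e)
deriv(j,g)
deriv(j,h)

round 1: derive deriv(a,h) via R0 from edge(a,h)
round 1: derive deriv(c,a) via R0 from edge(c,a)
round 1: derive deriv(c,e) via R0 from edge(c,e)
round 1: derive deriv(c,h) via R0 from edge(c,h)
round 1: derive deriv(c,j) via R0 from edge(c,j)
round 1: derive deriv(e,a) via R0 from edge(e,a)
round 1: derive deriv(e,c) via R0 from edge(e,c)
round 1: derive deriv(e,j) via R0 from edge(e,j)
round 1: derive deriv(h,a) via R0 from edge(h,a)
round 1: derive deriv(h,e) via R0 from edge(h,e)
round 1: derive deriv(h,j) via R0 from edge(h,j)
round 1: derive deriv(j,a) via R0 from edge(j,a)
round 1: derive deriv(j,e) via R0 from edge(j,e)
round 1: derive deriv(j,g) via R0 from edge(j,g)
round 1: derive deriv(j,h) via R0 from edge(j,h)
round 1: derive deriv(a,a) via R2 from edge(a,h), cites(h,a)
round 1: derive deriv(c,c) via R2 from edge(c,a), cites(a,c)
round 1: derive deriv(c,g) via R2 from edge(c,e), cites(e,g)
round 1: derive deriv(e,h) via R2 from edge(e,c), cites(c,h)
round 1: derive deriv(h,c) via R2 from edge(h,a), cites(a,c)
round 1: derive deriv(h,g) via R2 from edge(h,e), cites(e,g)
round 1: derive deriv(h,h) via R2 from edge(h,e), cites(e,h)
round 1: derive deriv(j,c) via R2 from edge(j,a), cites(a,c)
round 2: derive deriv(a,c) via R1 from deriv(a,a), cites(a,c)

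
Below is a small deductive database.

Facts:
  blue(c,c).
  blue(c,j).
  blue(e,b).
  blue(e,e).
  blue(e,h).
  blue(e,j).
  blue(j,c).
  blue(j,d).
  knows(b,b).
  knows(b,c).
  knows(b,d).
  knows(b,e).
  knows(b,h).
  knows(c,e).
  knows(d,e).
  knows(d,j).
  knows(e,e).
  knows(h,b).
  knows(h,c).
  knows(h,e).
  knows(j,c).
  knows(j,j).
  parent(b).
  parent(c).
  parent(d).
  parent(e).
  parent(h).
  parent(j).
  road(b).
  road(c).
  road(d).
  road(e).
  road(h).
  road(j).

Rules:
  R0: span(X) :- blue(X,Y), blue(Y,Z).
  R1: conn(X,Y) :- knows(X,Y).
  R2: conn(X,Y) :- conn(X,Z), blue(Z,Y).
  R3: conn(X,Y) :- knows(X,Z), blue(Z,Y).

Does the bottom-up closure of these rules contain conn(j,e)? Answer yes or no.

round 1: derive conn(b,b) via R1 from knows(b,b)
round 1: derive conn(b,c) via R1 from knows(b,c)
round 1: derive conn(b,d) via R1 from knows(b,d)
round 1: derive conn(b,e) via R1 from knows(b,e)
round 1: derive conn(b,h) via R1 from knows(b,h)
round 1: derive conn(c,e) via R1 from knows(c,e)
round 1: derive conn(d,e) via R1 from knows(d,e)
round 1: derive conn(d,j) via R1 from knows(d,j)
round 1: derive conn(e,e) via R1 from knows(e,e)
round 1: derive conn(h,b) via R1 from knows(h,b)
round 1: derive conn(h,c) via R1 from knows(h,c)
round 1: derive conn(h,e) via R1 from knows(h,e)
round 1: derive conn(j,c) via R1 from knows(j,c)
round 1: derive conn(j,j) via R1 from knows(j,j)
round 1: derive conn(b,j) via R3 from knows(b,c), blue(c,j)
round 1: derive conn(c,b) via R3 from knows(c,e), blue(e,b)
round 1: derive conn(c,h) via R3 from knows(c,e), blue(e,h)
round 1: derive conn(c,j) via R3 from knows(c,e), blue(e,j)
round 1: derive conn(d,b) via R3 from knows(d,e), blue(e,b)
round 1: derive conn(d,c) via R3 from knows(d,j), blue(j,c)
round 1: derive conn(d,d) via R3 from knows(d,j), blue(j,d)
round 1: derive conn(d,h) via R3 from knows(d,e), blue(e,h)
round 1: derive conn(e,b) via R3 from knows(e,e), blue(e,b)
round 1: derive conn(e,h) via R3 from knows(e,e), blue(e,h)
round 1: derive conn(e,j) via R3 from knows(e,e), blue(e,j)
round 1: derive conn(h,h) via R3 from knows(h,e), blue(e,h)
round 1: derive conn(h,j) via R3 from knows(h,c), blue(c,j)
round 1: derive conn(j,d) via R3 from knows(j,j), blue(j,d)
round 2: derive conn(c,c) via R2 from conn(c,j), blue(j,c)
round 2: derive conn(c,d) via R2 from conn(c,j), blue(j,d)
round 2: derive conn(e,c) via R2 from conn(e,j), blue(j,c)
round 2: derive conn(e,d) via R2 from conn(e,j), blue(j,d)
round 2: derive conn(h,d) via R2 from conn(h,j), blue(j,d)

no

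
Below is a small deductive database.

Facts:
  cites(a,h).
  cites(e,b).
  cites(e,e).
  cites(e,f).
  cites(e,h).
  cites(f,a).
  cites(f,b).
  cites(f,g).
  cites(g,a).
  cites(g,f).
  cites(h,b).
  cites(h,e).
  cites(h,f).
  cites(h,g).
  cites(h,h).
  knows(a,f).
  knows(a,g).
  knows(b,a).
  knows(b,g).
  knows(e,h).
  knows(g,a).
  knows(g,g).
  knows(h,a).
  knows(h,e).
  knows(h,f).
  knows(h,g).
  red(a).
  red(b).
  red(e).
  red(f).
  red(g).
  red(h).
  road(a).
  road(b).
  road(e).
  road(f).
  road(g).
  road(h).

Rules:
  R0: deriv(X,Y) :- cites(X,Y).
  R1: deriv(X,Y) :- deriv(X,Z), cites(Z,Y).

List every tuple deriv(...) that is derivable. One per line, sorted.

deriv(a,a)
deriv(a,b)
deriv(a,e)
deriv(a,f)
deriv(a,g)
deriv(a,h)
deriv(e,a)
deriv(e,b)
deriv(e,e)
deriv(e,f)
deriv(e,g)
deriv(e,h)
deriv(f,a)
deriv(f,b)
deriv(f,e)
deriv(f,f)
deriv(f,g)
deriv(f,h)
deriv(g,a)
deriv(g,b)
deriv(g,e)
deriv(g,f)
deriv(g,g)
deriv(g,h)
deriv(h,a)
deriv(h,b)
deriv(h,e)
deriv(h,f)
deriv(h,g)
deriv(h,h)

round 1: derive deriv(a,h) via R0 from cites(a,h)
round 1: derive deriv(e,b) via R0 from cites(e,b)
round 1: derive deriv(e,e) via R0 from cites(e,e)
round 1: derive deriv(e,f) via R0 from cites(e,f)
round 1: derive deriv(e,h) via R0 from cites(e,h)
round 1: derive deriv(f,a) via R0 from cites(f,a)
round 1: derive deriv(f,b) via R0 from cites(f,b)
round 1: derive deriv(f,g) via R0 from cites(f,g)
round 1: derive deriv(g,a) via R0 from cites(g,a)
round 1: derive deriv(g,f) via R0 from cites(g,f)
round 1: derive deriv(h,b) via R0 from cites(h,b)
round 1: derive deriv(h,e) via R0 from cites(h,e)
round 1: derive deriv(h,f) via R0 from cites(h,f)
round 1: derive deriv(h,g) via R0 from cites(h,g)
round 1: derive deriv(h,h) via R0 from cites(h,h)
round 2: derive deriv(a,b) via R1 from deriv(a,h), cites(h,b)
round 2: derive deriv(a,e) via R1 from deriv(a,h), cites(h,e)
round 2: derive deriv(a,f) via R1 from deriv(a,h), cites(h,f)
round 2: derive deriv(a,g) via R1 from deriv(a,h), cites(h,g)
round 2: derive deriv(e,a) via R1 from deriv(e,f), cites(f,a)
round 2: derive deriv(e,g) via R1 from deriv(e,f), cites(f,g)
round 2: derive deriv(f,f) via R1 from deriv(f,g), cites(g,f)
round 2: derive deriv(f,h) via R1 from deriv(f,a), cites(a,h)
round 2: derive deriv(g,b) via R1 from deriv(g,f), cites(f,b)
round 2: derive deriv(g,g) via R1 from deriv(g,f), cites(f,g)
round 2: derive deriv(g,h) via R1 from deriv(g,a), cites(a,h)
round 2: derive deriv(h,a) via R1 from deriv(h,f), cites(f,a)
round 3: derive deriv(a,a) via R1 from deriv(a,f), cites(f,a)
round 3: derive deriv(f,e) via R1 from deriv(f,h), cites(h,e)
round 3: derive deriv(g,e) via R1 from deriv(g,h), cites(h,e)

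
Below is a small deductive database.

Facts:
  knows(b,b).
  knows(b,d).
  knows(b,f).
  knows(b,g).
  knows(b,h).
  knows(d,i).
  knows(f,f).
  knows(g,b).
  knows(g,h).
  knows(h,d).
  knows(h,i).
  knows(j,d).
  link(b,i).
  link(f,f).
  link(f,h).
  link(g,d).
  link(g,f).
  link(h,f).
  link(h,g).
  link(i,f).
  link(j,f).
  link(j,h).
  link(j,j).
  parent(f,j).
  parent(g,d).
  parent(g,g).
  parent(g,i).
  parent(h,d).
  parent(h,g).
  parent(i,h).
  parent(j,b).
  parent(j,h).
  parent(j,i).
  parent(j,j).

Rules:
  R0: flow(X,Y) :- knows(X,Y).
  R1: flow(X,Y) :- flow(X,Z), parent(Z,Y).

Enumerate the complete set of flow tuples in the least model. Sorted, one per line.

round 1: derive flow(b,b) via R0 from knows(b,b)
round 1: derive flow(b,d) via R0 from knows(b,d)
round 1: derive flow(b,f) via R0 from knows(b,f)
round 1: derive flow(b,g) via R0 from knows(b,g)
round 1: derive flow(b,h) via R0 from knows(b,h)
round 1: derive flow(d,i) via R0 from knows(d,i)
round 1: derive flow(f,f) via R0 from knows(f,f)
round 1: derive flow(g,b) via R0 from knows(g,b)
round 1: derive flow(g,h) via R0 from knows(g,h)
round 1: derive flow(h,d) via R0 from knows(h,d)
round 1: derive flow(h,i) via R0 from knows(h,i)
round 1: derive flow(j,d) via R0 from knows(j,d)
round 2: derive flow(b,i) via R1 from flow(b,g), parent(g,i)
round 2: derive flow(b,j) via R1 from flow(b,f), parent(f,j)
round 2: derive flow(d,h) via R1 from flow(d,i), parent(i,h)
round 2: derive flow(f,j) via R1 from flow(f,f), parent(f,j)
round 2: derive flow(g,d) via R1 from flow(g,h), parent(h,d)
round 2: derive flow(g,g) via R1 from flow(g,h), parent(h,g)
round 2: derive flow(h,h) via R1 from flow(h,i), parent(i,h)
round 3: derive flow(d,d) via R1 from flow(d,h), parent(h,d)
round 3: derive flow(d,g) via R1 from flow(d,h), parent(h,g)
round 3: derive flow(f,b) via R1 from flow(f,j), parent(j,b)
round 3: derive flow(f,h) via R1 from flow(f,j), parent(j,h)
round 3: derive flow(f,i) via R1 from flow(f,j), parent(j,i)
round 3: derive flow(g,i) via R1 from flow(g,g), parent(g,i)
round 3: derive flow(h,g) via R1 from flow(h,h), parent(h,g)
round 4: derive flow(f,d) via R1 from flow(f,h), parent(h,d)
round 4: derive flow(f,g) via R1 from flow(f,h), parent(h,g)

flow(b,b)
flow(b,d)
flow(b,f)
flow(b,g)
flow(b,h)
flow(b,i)
flow(b,j)
flow(d,d)
flow(d,g)
flow(d,h)
flow(d,i)
flow(f,b)
flow(f,d)
flow(f,f)
flow(f,g)
flow(f,h)
flow(f,i)
flow(f,j)
flow(g,b)
flow(g,d)
flow(g,g)
flow(g,h)
flow(g,i)
flow(h,d)
flow(h,g)
flow(h,h)
flow(h,i)
flow(j,d)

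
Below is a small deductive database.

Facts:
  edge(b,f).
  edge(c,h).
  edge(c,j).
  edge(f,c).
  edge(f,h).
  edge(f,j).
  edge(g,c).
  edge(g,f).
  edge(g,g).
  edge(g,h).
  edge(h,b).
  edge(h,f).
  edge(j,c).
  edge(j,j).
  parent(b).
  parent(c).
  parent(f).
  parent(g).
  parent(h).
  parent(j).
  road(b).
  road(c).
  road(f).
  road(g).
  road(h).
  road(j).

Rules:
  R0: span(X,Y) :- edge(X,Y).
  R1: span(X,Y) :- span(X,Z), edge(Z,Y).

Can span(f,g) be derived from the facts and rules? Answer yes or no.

no

round 1: derive span(b,f) via R0 from edge(b,f)
round 1: derive span(c,h) via R0 from edge(c,h)
round 1: derive span(c,j) via R0 from edge(c,j)
round 1: derive span(f,c) via R0 from edge(f,c)
round 1: derive span(f,h) via R0 from edge(f,h)
round 1: derive span(f,j) via R0 from edge(f,j)
round 1: derive span(g,c) via R0 from edge(g,c)
round 1: derive span(g,f) via R0 from edge(g,f)
round 1: derive span(g,g) via R0 from edge(g,g)
round 1: derive span(g,h) via R0 from edge(g,h)
round 1: derive span(h,b) via R0 from edge(h,b)
round 1: derive span(h,f) via R0 from edge(h,f)
round 1: derive span(j,c) via R0 from edge(j,c)
round 1: derive span(j,j) via R0 from edge(j,j)
round 2: derive span(b,c) via R1 from span(b,f), edge(f,c)
round 2: derive span(b,h) via R1 from span(b,f), edge(f,h)
round 2: derive span(b,j) via R1 from span(b,f), edge(f,j)
round 2: derive span(c,b) via R1 from span(c,h), edge(h,b)
round 2: derive span(c,c) via R1 from span(c,j), edge(j,c)
round 2: derive span(c,f) via R1 from span(c,h), edge(h,f)
round 2: derive span(f,b) via R1 from span(f,h), edge(h,b)
round 2: derive span(f,f) via R1 from span(f,h), edge(h,f)
round 2: derive span(g,b) via R1 from span(g,h), edge(h,b)
round 2: derive span(g,j) via R1 from span(g,c), edge(c,j)
round 2: derive span(h,c) via R1 from span(h,f), edge(f,c)
round 2: derive span(h,h) via R1 from span(h,f), edge(f,h)
round 2: derive span(h,j) via R1 from span(h,f), edge(f,j)
round 2: derive span(j,h) via R1 from span(j,c), edge(c,h)
round 3: derive span(b,b) via R1 from span(b,h), edge(h,b)
round 3: derive span(j,b) via R1 from span(j,h), edge(h,b)
round 3: derive span(j,f) via R1 from span(j,h), edge(h,f)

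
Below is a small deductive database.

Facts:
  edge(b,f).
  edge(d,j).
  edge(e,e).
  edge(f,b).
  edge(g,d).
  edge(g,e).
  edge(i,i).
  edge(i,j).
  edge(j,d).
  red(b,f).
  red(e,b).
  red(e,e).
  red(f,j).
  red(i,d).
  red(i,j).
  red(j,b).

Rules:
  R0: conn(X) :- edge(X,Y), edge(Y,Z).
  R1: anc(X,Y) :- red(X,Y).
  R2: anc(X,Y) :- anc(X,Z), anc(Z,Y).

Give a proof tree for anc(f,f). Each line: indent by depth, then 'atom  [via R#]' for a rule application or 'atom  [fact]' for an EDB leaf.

round 1: derive anc(b,f) via R1 from red(b,f)
round 1: derive anc(e,b) via R1 from red(e,b)
round 1: derive anc(e,e) via R1 from red(e,e)
round 1: derive anc(f,j) via R1 from red(f,j)
round 1: derive anc(i,d) via R1 from red(i,d)
round 1: derive anc(i,j) via R1 from red(i,j)
round 1: derive anc(j,b) via R1 from red(j,b)
round 2: derive anc(b,j) via R2 from anc(b,f), anc(f,j)
round 2: derive anc(e,f) via R2 from anc(e,b), anc(b,f)
round 2: derive anc(f,b) via R2 from anc(f,j), anc(j,b)
round 2: derive anc(i,b) via R2 from anc(i,j), anc(j,b)
round 2: derive anc(j,f) via R2 from anc(j,b), anc(b,f)
round 3: derive anc(b,b) via R2 from anc(b,f), anc(f,b)
round 3: derive anc(e,j) via R2 from anc(e,b), anc(b,j)
round 3: derive anc(f,f) via R2 from anc(f,b), anc(b,f)
round 3: derive anc(i,f) via R2 from anc(i,b), anc(b,f)
round 3: derive anc(j,j) via R2 from anc(j,b), anc(b,j)

anc(f,f)  [via R2]
  anc(f,b)  [via R2]
    anc(f,j)  [via R1]
      red(f,j)  [fact]
    anc(j,b)  [via R1]
      red(j,b)  [fact]
  anc(b,f)  [via R1]
    red(b,f)  [fact]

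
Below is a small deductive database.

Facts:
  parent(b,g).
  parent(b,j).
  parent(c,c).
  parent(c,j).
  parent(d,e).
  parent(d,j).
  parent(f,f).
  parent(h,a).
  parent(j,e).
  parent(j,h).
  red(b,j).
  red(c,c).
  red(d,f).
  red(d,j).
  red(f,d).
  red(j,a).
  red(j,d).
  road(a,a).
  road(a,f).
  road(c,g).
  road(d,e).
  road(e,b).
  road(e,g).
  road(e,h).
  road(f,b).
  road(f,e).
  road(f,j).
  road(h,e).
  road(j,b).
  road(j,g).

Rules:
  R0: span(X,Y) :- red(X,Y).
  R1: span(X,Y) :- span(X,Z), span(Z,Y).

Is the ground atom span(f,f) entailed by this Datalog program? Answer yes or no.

round 1: derive span(b,j) via R0 from red(b,j)
round 1: derive span(c,c) via R0 from red(c,c)
round 1: derive span(d,f) via R0 from red(d,f)
round 1: derive span(d,j) via R0 from red(d,j)
round 1: derive span(f,d) via R0 from red(f,d)
round 1: derive span(j,a) via R0 from red(j,a)
round 1: derive span(j,d) via R0 from red(j,d)
round 2: derive span(b,a) via R1 from span(b,j), span(j,a)
round 2: derive span(b,d) via R1 from span(b,j), span(j,d)
round 2: derive span(d,a) via R1 from span(d,j), span(j,a)
round 2: derive span(d,d) via R1 from span(d,f), span(f,d)
round 2: derive span(f,f) via R1 from span(f,d), span(d,f)
round 2: derive span(f,j) via R1 from span(f,d), span(d,j)
round 2: derive span(j,f) via R1 from span(j,d), span(d,f)
round 2: derive span(j,j) via R1 from span(j,d), span(d,j)
round 3: derive span(b,f) via R1 from span(b,d), span(d,f)
round 3: derive span(f,a) via R1 from span(f,d), span(d,a)

yes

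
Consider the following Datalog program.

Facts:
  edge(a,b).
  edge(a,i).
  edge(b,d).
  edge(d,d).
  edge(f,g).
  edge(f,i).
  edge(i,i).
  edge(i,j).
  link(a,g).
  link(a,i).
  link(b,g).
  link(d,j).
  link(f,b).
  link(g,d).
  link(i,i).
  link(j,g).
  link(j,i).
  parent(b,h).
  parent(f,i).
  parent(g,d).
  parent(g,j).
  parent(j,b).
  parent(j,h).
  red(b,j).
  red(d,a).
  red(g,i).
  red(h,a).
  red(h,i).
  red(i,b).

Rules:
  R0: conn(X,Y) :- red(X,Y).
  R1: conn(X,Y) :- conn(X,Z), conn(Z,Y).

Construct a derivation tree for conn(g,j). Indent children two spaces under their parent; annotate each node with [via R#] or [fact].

round 1: derive conn(b,j) via R0 from red(b,j)
round 1: derive conn(d,a) via R0 from red(d,a)
round 1: derive conn(g,i) via R0 from red(g,i)
round 1: derive conn(h,a) via R0 from red(h,a)
round 1: derive conn(h,i) via R0 from red(h,i)
round 1: derive conn(i,b) via R0 from red(i,b)
round 2: derive conn(g,b) via R1 from conn(g,i), conn(i,b)
round 2: derive conn(h,b) via R1 from conn(h,i), conn(i,b)
round 2: derive conn(i,j) via R1 from conn(i,b), conn(b,j)
round 3: derive conn(g,j) via R1 from conn(g,b), conn(b,j)
round 3: derive conn(h,j) via R1 from conn(h,b), conn(b,j)

conn(g,j)  [via R1]
  conn(g,b)  [via R1]
    conn(g,i)  [via R0]
      red(g,i)  [fact]
    conn(i,b)  [via R0]
      red(i,b)  [fact]
  conn(b,j)  [via R0]
    red(b,j)  [fact]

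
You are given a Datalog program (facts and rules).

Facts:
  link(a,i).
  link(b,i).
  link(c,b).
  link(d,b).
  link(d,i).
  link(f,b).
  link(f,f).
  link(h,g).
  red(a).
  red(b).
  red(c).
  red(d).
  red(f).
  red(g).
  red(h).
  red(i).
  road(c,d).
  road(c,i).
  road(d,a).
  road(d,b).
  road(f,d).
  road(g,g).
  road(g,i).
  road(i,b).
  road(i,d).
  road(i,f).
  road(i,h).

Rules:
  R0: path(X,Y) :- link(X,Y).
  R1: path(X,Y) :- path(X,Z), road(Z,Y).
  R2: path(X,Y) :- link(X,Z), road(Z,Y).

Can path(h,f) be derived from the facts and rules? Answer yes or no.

yes

round 1: derive path(a,i) via R0 from link(a,i)
round 1: derive path(b,i) via R0 from link(b,i)
round 1: derive path(c,b) via R0 from link(c,b)
round 1: derive path(d,b) via R0 from link(d,b)
round 1: derive path(d,i) via R0 from link(d,i)
round 1: derive path(f,b) via R0 from link(f,b)
round 1: derive path(f,f) via R0 from link(f,f)
round 1: derive path(h,g) via R0 from link(h,g)
round 1: derive path(a,b) via R2 from link(a,i), road(i,b)
round 1: derive path(a,d) via R2 from link(a,i), road(i,d)
round 1: derive path(a,f) via R2 from link(a,i), road(i,f)
round 1: derive path(a,h) via R2 from link(a,i), road(i,h)
round 1: derive path(b,b) via R2 from link(b,i), road(i,b)
round 1: derive path(b,d) via R2 from link(b,i), road(i,d)
round 1: derive path(b,f) via R2 from link(b,i), road(i,f)
round 1: derive path(b,h) via R2 from link(b,i), road(i,h)
round 1: derive path(d,d) via R2 from link(d,i), road(i,d)
round 1: derive path(d,f) via R2 from link(d,i), road(i,f)
round 1: derive path(d,h) via R2 from link(d,i), road(i,h)
round 1: derive path(f,d) via R2 from link(f,f), road(f,d)
round 1: derive path(h,i) via R2 from link(h,g), road(g,i)
round 2: derive path(a,a) via R1 from path(a,d), road(d,a)
round 2: derive path(b,a) via R1 from path(b,d), road(d,a)
round 2: derive path(d,a) via R1 from path(d,d), road(d,a)
round 2: derive path(f,a) via R1 from path(f,d), road(d,a)
round 2: derive path(h,b) via R1 from path(h,i), road(i,b)
round 2: derive path(h,d) via R1 from path(h,i), road(i,d)
round 2: derive path(h,f) via R1 from path(h,i), road(i,f)
round 2: derive path(h,h) via R1 from path(h,i), road(i,h)
round 3: derive path(h,a) via R1 from path(h,d), road(d,a)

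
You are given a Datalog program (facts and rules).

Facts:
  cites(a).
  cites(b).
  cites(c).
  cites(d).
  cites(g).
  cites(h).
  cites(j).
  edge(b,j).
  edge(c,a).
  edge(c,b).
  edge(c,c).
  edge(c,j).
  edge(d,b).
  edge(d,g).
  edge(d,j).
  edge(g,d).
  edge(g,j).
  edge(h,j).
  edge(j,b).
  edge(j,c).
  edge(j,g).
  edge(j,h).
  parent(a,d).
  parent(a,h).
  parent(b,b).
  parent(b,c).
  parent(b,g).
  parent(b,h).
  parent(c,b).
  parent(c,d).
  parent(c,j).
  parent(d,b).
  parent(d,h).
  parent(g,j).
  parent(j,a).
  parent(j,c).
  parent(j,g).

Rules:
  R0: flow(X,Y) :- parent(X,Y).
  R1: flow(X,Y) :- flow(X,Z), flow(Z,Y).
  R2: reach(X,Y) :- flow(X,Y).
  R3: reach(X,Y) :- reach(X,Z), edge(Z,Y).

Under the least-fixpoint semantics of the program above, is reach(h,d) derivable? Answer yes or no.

no

round 1: derive flow(a,d) via R0 from parent(a,d)
round 1: derive flow(a,h) via R0 from parent(a,h)
round 1: derive flow(b,b) via R0 from parent(b,b)
round 1: derive flow(b,c) via R0 from parent(b,c)
round 1: derive flow(b,g) via R0 from parent(b,g)
round 1: derive flow(b,h) via R0 from parent(b,h)
round 1: derive flow(c,b) via R0 from parent(c,b)
round 1: derive flow(c,d) via R0 from parent(c,d)
round 1: derive flow(c,j) via R0 from parent(c,j)
round 1: derive flow(d,b) via R0 from parent(d,b)
round 1: derive flow(d,h) via R0 from parent(d,h)
round 1: derive flow(g,j) via R0 from parent(g,j)
round 1: derive flow(j,a) via R0 from parent(j,a)
round 1: derive flow(j,c) via R0 from parent(j,c)
round 1: derive flow(j,g) via R0 from parent(j,g)
round 2: derive flow(a,b) via R1 from flow(a,d), flow(d,b)
round 2: derive flow(b,d) via R1 from flow(b,c), flow(c,d)
round 2: derive flow(b,j) via R1 from flow(b,c), flow(c,j)
round 2: derive flow(c,a) via R1 from flow(c,j), flow(j,a)
round 2: derive flow(c,c) via R1 from flow(c,b), flow(b,c)
round 2: derive flow(c,g) via R1 from flow(c,b), flow(b,g)
round 2: derive flow(c,h) via R1 from flow(c,b), flow(b,h)
round 2: derive flow(d,c) via R1 from flow(d,b), flow(b,c)
round 2: derive flow(d,g) via R1 from flow(d,b), flow(b,g)
round 2: derive flow(g,a) via R1 from flow(g,j), flow(j,a)
round 2: derive flow(g,c) via R1 from flow(g,j), flow(j,c)
round 2: derive flow(g,g) via R1 from flow(g,j), flow(j,g)
round 2: derive flow(j,b) via R1 from flow(j,c), flow(c,b)
round 2: derive flow(j,d) via R1 from flow(j,a), flow(a,d)
round 2: derive flow(j,h) via R1 from flow(j,a), flow(a,h)
round 2: derive flow(j,j) via R1 from flow(j,c), flow(c,j)
round 2: derive reach(a,d) via R2 from flow(a,d)
round 2: derive reach(a,h) via R2 from flow(a,h)
round 2: derive reach(b,b) via R2 from flow(b,b)
round 2: derive reach(b,c) via R2 from flow(b,c)
round 2: derive reach(b,g) via R2 from flow(b,g)
round 2: derive reach(b,h) via R2 from flow(b,h)
round 2: derive reach(c,b) via R2 from flow(c,b)
round 2: derive reach(c,d) via R2 from flow(c,d)
round 2: derive reach(c,j) via R2 from flow(c,j)
round 2: derive reach(d,b) via R2 from flow(d,b)
round 2: derive reach(d,h) via R2 from flow(d,h)
round 2: derive reach(g,j) via R2 from flow(g,j)
round 2: derive reach(j,a) via R2 from flow(j,a)
round 2: derive reach(j,c) via R2 from flow(j,c)
round 2: derive reach(j,g) via R2 from flow(j,g)
round 3: derive flow(a,c) via R1 from flow(a,b), flow(b,c)
round 3: derive flow(a,g) via R1 from flow(a,b), flow(b,g)
round 3: derive flow(a,j) via R1 from flow(a,b), flow(b,j)
round 3: derive flow(b,a) via R1 from flow(b,c), flow(c,a)
round 3: derive flow(d,a) via R1 from flow(d,c), flow(c,a)
round 3: derive flow(d,d) via R1 from flow(d,b), flow(b,d)
round 3: derive flow(d,j) via R1 from flow(d,b), flow(b,j)
round 3: derive flow(g,b) via R1 from flow(g,a), flow(a,b)
round 3: derive flow(g,d) via R1 from flow(g,a), flow(a,d)
round 3: derive flow(g,h) via R1 from flow(g,a), flow(a,h)
round 3: derive reach(a,b) via R2 from flow(a,b)
round 3: derive reach(b,d) via R2 from flow(b,d)
round 3: derive reach(b,j) via R2 from flow(b,j)
round 3: derive reach(c,a) via R2 from flow(c,a)
round 3: derive reach(c,c) via R2 from flow(c,c)
round 3: derive reach(c,g) via R2 from flow(c,g)
round 3: derive reach(c,h) via R2 from flow(c,h)
round 3: derive reach(d,c) via R2 from flow(d,c)
round 3: derive reach(d,g) via R2 from flow(d,g)
round 3: derive reach(g,a) via R2 from flow(g,a)
round 3: derive reach(g,c) via R2 from flow(g,c)
round 3: derive reach(g,g) via R2 from flow(g,g)
round 3: derive reach(j,b) via R2 from flow(j,b)
round 3: derive reach(j,d) via R2 from flow(j,d)
round 3: derive reach(j,h) via R2 from flow(j,h)
round 3: derive reach(j,j) via R2 from flow(j,j)
round 3: derive reach(a,g) via R3 from reach(a,d), edge(d,g)
round 3: derive reach(a,j) via R3 from reach(a,d), edge(d,j)
round 3: derive reach(b,a) via R3 from reach(b,c), edge(c,a)
round 3: derive reach(d,j) via R3 from reach(d,b), edge(b,j)
round 3: derive reach(g,b) via R3 from reach(g,j), edge(j,b)
round 3: derive reach(g,h) via R3 from reach(g,j), edge(j,h)
round 4: derive flow(a,a) via R1 from flow(a,b), flow(b,a)
round 4: derive reach(a,c) via R2 from flow(a,c)
round 4: derive reach(d,a) via R2 from flow(d,a)
round 4: derive reach(d,d) via R2 from flow(d,d)
round 4: derive reach(g,d) via R2 from flow(g,d)
round 5: derive reach(a,a) via R2 from flow(a,a)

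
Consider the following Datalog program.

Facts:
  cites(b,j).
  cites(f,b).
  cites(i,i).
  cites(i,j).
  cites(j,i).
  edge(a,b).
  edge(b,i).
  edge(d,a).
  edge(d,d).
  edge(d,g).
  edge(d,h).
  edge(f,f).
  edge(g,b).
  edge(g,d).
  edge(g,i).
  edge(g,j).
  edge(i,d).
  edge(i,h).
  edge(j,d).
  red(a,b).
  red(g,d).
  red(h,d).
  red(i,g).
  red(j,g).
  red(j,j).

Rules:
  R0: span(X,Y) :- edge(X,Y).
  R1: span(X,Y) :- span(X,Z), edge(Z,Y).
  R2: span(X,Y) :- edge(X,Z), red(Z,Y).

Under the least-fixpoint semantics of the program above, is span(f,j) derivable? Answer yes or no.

round 1: derive span(a,b) via R0 from edge(a,b)
round 1: derive span(b,i) via R0 from edge(b,i)
round 1: derive span(d,a) via R0 from edge(d,a)
round 1: derive span(d,d) via R0 from edge(d,d)
round 1: derive span(d,g) via R0 from edge(d,g)
round 1: derive span(d,h) via R0 from edge(d,h)
round 1: derive span(f,f) via R0 from edge(f,f)
round 1: derive span(g,b) via R0 from edge(g,b)
round 1: derive span(g,d) via R0 from edge(g,d)
round 1: derive span(g,i) via R0 from edge(g,i)
round 1: derive span(g,j) via R0 from edge(g,j)
round 1: derive span(i,d) via R0 from edge(i,d)
round 1: derive span(i,h) via R0 from edge(i,h)
round 1: derive span(j,d) via R0 from edge(j,d)
round 1: derive span(b,g) via R2 from edge(b,i), red(i,g)
round 1: derive span(d,b) via R2 from edge(d,a), red(a,b)
round 1: derive span(g,g) via R2 from edge(g,i), red(i,g)
round 2: derive span(a,i) via R1 from span(a,b), edge(b,i)
round 2: derive span(b,b) via R1 from span(b,g), edge(g,b)
round 2: derive span(b,d) via R1 from span(b,g), edge(g,d)
round 2: derive span(b,h) via R1 from span(b,i), edge(i,h)
round 2: derive span(b,j) via R1 from span(b,g), edge(g,j)
round 2: derive span(d,i) via R1 from span(d,b), edge(b,i)
round 2: derive span(d,j) via R1 from span(d,g), edge(g,j)
round 2: derive span(g,a) via R1 from span(g,d), edge(d,a)
round 2: derive span(g,h) via R1 from span(g,d), edge(d,h)
round 2: derive span(i,a) via R1 from span(i,d), edge(d,a)
round 2: derive span(i,g) via R1 from span(i,d), edge(d,g)
round 2: derive span(j,a) via R1 from span(j,d), edge(d,a)
round 2: derive span(j,g) via R1 from span(j,d), edge(d,g)
round 2: derive span(j,h) via R1 from span(j,d), edge(d,h)
round 3: derive span(a,d) via R1 from span(a,i), edge(i,d)
round 3: derive span(a,h) via R1 from span(a,i), edge(i,h)
round 3: derive span(b,a) via R1 from span(b,d), edge(d,a)
round 3: derive span(i,b) via R1 from span(i,a), edge(a,b)
round 3: derive span(i,i) via R1 from span(i,g), edge(g,i)
round 3: derive span(i,j) via R1 from span(i,g), edge(g,j)
round 3: derive span(j,b) via R1 from span(j,a), edge(a,b)
round 3: derive span(j,i) via R1 from span(j,g), edge(g,i)
round 3: derive span(j,j) via R1 from span(j,g), edge(g,j)
round 4: derive span(a,a) via R1 from span(a,d), edge(d,a)
round 4: derive span(a,g) via R1 from span(a,d), edge(d,g)
round 5: derive span(a,j) via R1 from span(a,g), edge(g,j)

no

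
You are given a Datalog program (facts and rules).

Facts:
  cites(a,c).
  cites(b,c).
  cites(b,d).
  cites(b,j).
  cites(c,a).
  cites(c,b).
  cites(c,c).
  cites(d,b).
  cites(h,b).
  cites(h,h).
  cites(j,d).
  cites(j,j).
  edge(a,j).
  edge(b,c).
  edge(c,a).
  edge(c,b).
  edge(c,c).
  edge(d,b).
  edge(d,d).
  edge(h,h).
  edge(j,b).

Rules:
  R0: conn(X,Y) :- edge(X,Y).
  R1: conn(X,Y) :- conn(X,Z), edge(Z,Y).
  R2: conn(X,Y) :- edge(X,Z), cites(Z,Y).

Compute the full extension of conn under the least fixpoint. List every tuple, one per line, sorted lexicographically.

conn(a,a)
conn(a,b)
conn(a,c)
conn(a,d)
conn(a,j)
conn(b,a)
conn(b,b)
conn(b,c)
conn(b,j)
conn(c,a)
conn(c,b)
conn(c,c)
conn(c,d)
conn(c,j)
conn(d,a)
conn(d,b)
conn(d,c)
conn(d,d)
conn(d,j)
conn(h,a)
conn(h,b)
conn(h,c)
conn(h,h)
conn(h,j)
conn(j,a)
conn(j,b)
conn(j,c)
conn(j,d)
conn(j,j)

round 1: derive conn(a,j) via R0 from edge(a,j)
round 1: derive conn(b,c) via R0 from edge(b,c)
round 1: derive conn(c,a) via R0 from edge(c,a)
round 1: derive conn(c,b) via R0 from edge(c,b)
round 1: derive conn(c,c) via R0 from edge(c,c)
round 1: derive conn(d,b) via R0 from edge(d,b)
round 1: derive conn(d,d) via R0 from edge(d,d)
round 1: derive conn(h,h) via R0 from edge(h,h)
round 1: derive conn(j,b) via R0 from edge(j,b)
round 1: derive conn(a,d) via R2 from edge(a,j), cites(j,d)
round 1: derive conn(b,a) via R2 from edge(b,c), cites(c,a)
round 1: derive conn(b,b) via R2 from edge(b,c), cites(c,b)
round 1: derive conn(c,d) via R2 from edge(c,b), cites(b,d)
round 1: derive conn(c,j) via R2 from edge(c,b), cites(b,j)
round 1: derive conn(d,c) via R2 from edge(d,b), cites(b,c)
round 1: derive conn(d,j) via R2 from edge(d,b), cites(b,j)
round 1: derive conn(h,b) via R2 from edge(h,h), cites(h,b)
round 1: derive conn(j,c) via R2 from edge(j,b), cites(b,c)
round 1: derive conn(j,d) via R2 from edge(j,b), cites(b,d)
round 1: derive conn(j,j) via R2 from edge(j,b), cites(b,j)
round 2: derive conn(a,b) via R1 from conn(a,d), edge(d,b)
round 2: derive conn(b,j) via R1 from conn(b,a), edge(a,j)
round 2: derive conn(d,a) via R1 from conn(d,c), edge(c,a)
round 2: derive conn(h,c) via R1 from conn(h,b), edge(b,c)
round 2: derive conn(j,a) via R1 from conn(j,c), edge(c,a)
round 3: derive conn(a,c) via R1 from conn(a,b), edge(b,c)
round 3: derive conn(h,a) via R1 from conn(h,c), edge(c,a)
round 4: derive conn(a,a) via R1 from conn(a,c), edge(c,a)
round 4: derive conn(h,j) via R1 from conn(h,a), edge(a,j)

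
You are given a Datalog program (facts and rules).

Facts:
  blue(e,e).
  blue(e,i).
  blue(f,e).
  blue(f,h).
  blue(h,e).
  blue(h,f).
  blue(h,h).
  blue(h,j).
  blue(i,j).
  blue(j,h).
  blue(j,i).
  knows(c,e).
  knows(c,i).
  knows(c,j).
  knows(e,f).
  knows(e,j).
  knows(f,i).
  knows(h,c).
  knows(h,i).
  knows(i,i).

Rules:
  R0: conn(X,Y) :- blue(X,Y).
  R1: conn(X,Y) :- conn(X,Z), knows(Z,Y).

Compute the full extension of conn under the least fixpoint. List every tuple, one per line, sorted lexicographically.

round 1: derive conn(e,e) via R0 from blue(e,e)
round 1: derive conn(e,i) via R0 from blue(e,i)
round 1: derive conn(f,e) via R0 from blue(f,e)
round 1: derive conn(f,h) via R0 from blue(f,h)
round 1: derive conn(h,e) via R0 from blue(h,e)
round 1: derive conn(h,f) via R0 from blue(h,f)
round 1: derive conn(h,h) via R0 from blue(h,h)
round 1: derive conn(h,j) via R0 from blue(h,j)
round 1: derive conn(i,j) via R0 from blue(i,j)
round 1: derive conn(j,h) via R0 from blue(j,h)
round 1: derive conn(j,i) via R0 from blue(j,i)
round 2: derive conn(e,f) via R1 from conn(e,e), knows(e,f)
round 2: derive conn(e,j) via R1 from conn(e,e), knows(e,j)
round 2: derive conn(f,c) via R1 from conn(f,h), knows(h,c)
round 2: derive conn(f,f) via R1 from conn(f,e), knows(e,f)
round 2: derive conn(f,i) via R1 from conn(f,h), knows(h,i)
round 2: derive conn(f,j) via R1 from conn(f,e), knows(e,j)
round 2: derive conn(h,c) via R1 from conn(h,h), knows(h,c)
round 2: derive conn(h,i) via R1 from conn(h,f), knows(f,i)
round 2: derive conn(j,c) via R1 from conn(j,h), knows(h,c)
round 3: derive conn(j,e) via R1 from conn(j,c), knows(c,e)
round 3: derive conn(j,j) via R1 from conn(j,c), knows(c,j)
round 4: derive conn(j,f) via R1 from conn(j,e), knows(e,f)

conn(e,e)
conn(e,f)
conn(e,i)
conn(e,j)
conn(f,c)
conn(f,e)
conn(f,f)
conn(f,h)
conn(f,i)
conn(f,j)
conn(h,c)
conn(h,e)
conn(h,f)
conn(h,h)
conn(h,i)
conn(h,j)
conn(i,j)
conn(j,c)
conn(j,e)
conn(j,f)
conn(j,h)
conn(j,i)
conn(j,j)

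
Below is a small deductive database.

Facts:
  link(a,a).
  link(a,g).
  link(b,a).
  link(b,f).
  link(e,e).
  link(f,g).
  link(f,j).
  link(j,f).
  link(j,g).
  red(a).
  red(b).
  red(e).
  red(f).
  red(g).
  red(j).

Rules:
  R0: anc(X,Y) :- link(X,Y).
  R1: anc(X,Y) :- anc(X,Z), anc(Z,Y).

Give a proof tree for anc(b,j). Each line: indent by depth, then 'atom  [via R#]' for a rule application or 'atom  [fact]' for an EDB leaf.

round 1: derive anc(a,a) via R0 from link(a,a)
round 1: derive anc(a,g) via R0 from link(a,g)
round 1: derive anc(b,a) via R0 from link(b,a)
round 1: derive anc(b,f) via R0 from link(b,f)
round 1: derive anc(e,e) via R0 from link(e,e)
round 1: derive anc(f,g) via R0 from link(f,g)
round 1: derive anc(f,j) via R0 from link(f,j)
round 1: derive anc(j,f) via R0 from link(j,f)
round 1: derive anc(j,g) via R0 from link(j,g)
round 2: derive anc(b,g) via R1 from anc(b,a), anc(a,g)
round 2: derive anc(b,j) via R1 from anc(b,f), anc(f,j)
round 2: derive anc(f,f) via R1 from anc(f,j), anc(j,f)
round 2: derive anc(j,j) via R1 from anc(j,f), anc(f,j)

anc(b,j)  [via R1]
  anc(b,f)  [via R0]
    link(b,f)  [fact]
  anc(f,j)  [via R0]
    link(f,j)  [fact]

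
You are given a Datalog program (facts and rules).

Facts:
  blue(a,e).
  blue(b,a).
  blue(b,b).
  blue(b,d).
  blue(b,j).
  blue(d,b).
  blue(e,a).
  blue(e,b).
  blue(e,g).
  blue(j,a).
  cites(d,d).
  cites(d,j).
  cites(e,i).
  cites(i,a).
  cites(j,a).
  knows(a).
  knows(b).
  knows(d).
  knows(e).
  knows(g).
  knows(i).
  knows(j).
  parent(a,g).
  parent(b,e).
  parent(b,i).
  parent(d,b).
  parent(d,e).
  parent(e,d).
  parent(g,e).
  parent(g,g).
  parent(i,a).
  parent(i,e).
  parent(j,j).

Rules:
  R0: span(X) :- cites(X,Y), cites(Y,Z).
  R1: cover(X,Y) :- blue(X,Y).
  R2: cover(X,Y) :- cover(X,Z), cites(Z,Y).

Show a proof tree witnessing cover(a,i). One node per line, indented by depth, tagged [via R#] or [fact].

cover(a,i)  [via R2]
  cover(a,e)  [via R1]
    blue(a,e)  [fact]
  cites(e,i)  [fact]

round 1: derive cover(a,e) via R1 from blue(a,e)
round 1: derive cover(b,a) via R1 from blue(b,a)
round 1: derive cover(b,b) via R1 from blue(b,b)
round 1: derive cover(b,d) via R1 from blue(b,d)
round 1: derive cover(b,j) via R1 from blue(b,j)
round 1: derive cover(d,b) via R1 from blue(d,b)
round 1: derive cover(e,a) via R1 from blue(e,a)
round 1: derive cover(e,b) via R1 from blue(e,b)
round 1: derive cover(e,g) via R1 from blue(e,g)
round 1: derive cover(j,a) via R1 from blue(j,a)
round 2: derive cover(a,i) via R2 from cover(a,e), cites(e,i)
round 3: derive cover(a,a) via R2 from cover(a,i), cites(i,a)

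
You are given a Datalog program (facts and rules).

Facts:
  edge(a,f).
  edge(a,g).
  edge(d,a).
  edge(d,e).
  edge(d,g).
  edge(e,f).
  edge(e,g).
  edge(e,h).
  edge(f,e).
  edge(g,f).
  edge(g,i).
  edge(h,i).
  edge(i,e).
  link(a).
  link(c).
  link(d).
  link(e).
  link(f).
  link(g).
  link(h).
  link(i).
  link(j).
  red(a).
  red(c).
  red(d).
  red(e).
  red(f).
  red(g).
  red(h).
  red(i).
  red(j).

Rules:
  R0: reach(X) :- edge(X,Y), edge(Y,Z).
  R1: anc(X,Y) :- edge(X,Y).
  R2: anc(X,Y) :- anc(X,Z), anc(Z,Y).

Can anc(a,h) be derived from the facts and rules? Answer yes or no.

round 1: derive anc(a,f) via R1 from edge(a,f)
round 1: derive anc(a,g) via R1 from edge(a,g)
round 1: derive anc(d,a) via R1 from edge(d,a)
round 1: derive anc(d,e) via R1 from edge(d,e)
round 1: derive anc(d,g) via R1 from edge(d,g)
round 1: derive anc(e,f) via R1 from edge(e,f)
round 1: derive anc(e,g) via R1 from edge(e,g)
round 1: derive anc(e,h) via R1 from edge(e,h)
round 1: derive anc(f,e) via R1 from edge(f,e)
round 1: derive anc(g,f) via R1 from edge(g,f)
round 1: derive anc(g,i) via R1 from edge(g,i)
round 1: derive anc(h,i) via R1 from edge(h,i)
round 1: derive anc(i,e) via R1 from edge(i,e)
round 2: derive anc(a,e) via R2 from anc(a,f), anc(f,e)
round 2: derive anc(a,i) via R2 from anc(a,g), anc(g,i)
round 2: derive anc(d,f) via R2 from anc(d,a), anc(a,f)
round 2: derive anc(d,h) via R2 from anc(d,e), anc(e,h)
round 2: derive anc(d,i) via R2 from anc(d,g), anc(g,i)
round 2: derive anc(e,e) via R2 from anc(e,f), anc(f,e)
round 2: derive anc(e,i) via R2 from anc(e,g), anc(g,i)
round 2: derive anc(f,f) via R2 from anc(f,e), anc(e,f)
round 2: derive anc(f,g) via R2 from anc(f,e), anc(e,g)
round 2: derive anc(f,h) via R2 from anc(f,e), anc(e,h)
round 2: derive anc(g,e) via R2 from anc(g,f), anc(f,e)
round 2: derive anc(h,e) via R2 from anc(h,i), anc(i,e)
round 2: derive anc(i,f) via R2 from anc(i,e), anc(e,f)
round 2: derive anc(i,g) via R2 from anc(i,e), anc(e,g)
round 2: derive anc(i,h) via R2 from anc(i,e), anc(e,h)
round 3: derive anc(a,h) via R2 from anc(a,e), anc(e,h)
round 3: derive anc(f,i) via R2 from anc(f,e), anc(e,i)
round 3: derive anc(g,g) via R2 from anc(g,e), anc(e,g)
round 3: derive anc(g,h) via R2 from anc(g,e), anc(e,h)
round 3: derive anc(h,f) via R2 from anc(h,e), anc(e,f)
round 3: derive anc(h,g) via R2 from anc(h,e), anc(e,g)
round 3: derive anc(h,h) via R2 from anc(h,e), anc(e,h)
round 3: derive anc(i,i) via R2 from anc(i,e), anc(e,i)

yes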